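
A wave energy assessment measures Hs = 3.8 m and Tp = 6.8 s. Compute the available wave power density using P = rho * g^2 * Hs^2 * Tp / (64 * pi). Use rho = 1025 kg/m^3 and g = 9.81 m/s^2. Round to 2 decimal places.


Apply wave power formula:
  g^2 = 9.81^2 = 96.2361
  Hs^2 = 3.8^2 = 14.44
  Numerator = rho * g^2 * Hs^2 * Tp = 1025 * 96.2361 * 14.44 * 6.8 = 9685855.51
  Denominator = 64 * pi = 201.0619
  P = 9685855.51 / 201.0619 = 48173.49 W/m

48173.49


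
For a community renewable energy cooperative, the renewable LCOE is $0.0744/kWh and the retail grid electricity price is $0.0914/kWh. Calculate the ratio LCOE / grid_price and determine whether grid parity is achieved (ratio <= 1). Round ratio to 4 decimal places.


Compare LCOE to grid price:
  LCOE = $0.0744/kWh, Grid price = $0.0914/kWh
  Ratio = LCOE / grid_price = 0.0744 / 0.0914 = 0.8140
  Grid parity achieved (ratio <= 1)? yes

0.8140


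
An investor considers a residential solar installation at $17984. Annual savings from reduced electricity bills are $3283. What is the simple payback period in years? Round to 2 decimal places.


Simple payback period = initial cost / annual savings
Payback = 17984 / 3283
Payback = 5.48 years

5.48


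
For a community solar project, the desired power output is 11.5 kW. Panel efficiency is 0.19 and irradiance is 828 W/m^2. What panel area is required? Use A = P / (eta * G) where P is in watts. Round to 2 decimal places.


Convert target power to watts: P = 11.5 * 1000 = 11500.0 W
Compute denominator: eta * G = 0.19 * 828 = 157.32
Required area A = P / (eta * G) = 11500.0 / 157.32
A = 73.10 m^2

73.10


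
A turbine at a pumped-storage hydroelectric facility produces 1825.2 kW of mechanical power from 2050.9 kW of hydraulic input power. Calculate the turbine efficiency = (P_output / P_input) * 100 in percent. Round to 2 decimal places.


Turbine efficiency = (output power / input power) * 100
eta = (1825.2 / 2050.9) * 100
eta = 89.00%

89.00


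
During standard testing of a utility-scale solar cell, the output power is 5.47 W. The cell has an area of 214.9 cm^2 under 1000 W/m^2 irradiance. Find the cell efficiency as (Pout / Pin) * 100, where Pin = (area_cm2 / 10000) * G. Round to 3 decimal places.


First compute the input power:
  Pin = area_cm2 / 10000 * G = 214.9 / 10000 * 1000 = 21.49 W
Then compute efficiency:
  Efficiency = (Pout / Pin) * 100 = (5.47 / 21.49) * 100
  Efficiency = 25.454%

25.454


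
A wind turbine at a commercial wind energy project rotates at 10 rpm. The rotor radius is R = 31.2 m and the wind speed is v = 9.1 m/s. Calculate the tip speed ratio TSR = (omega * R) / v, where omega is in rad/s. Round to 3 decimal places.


Convert rotational speed to rad/s:
  omega = 10 * 2 * pi / 60 = 1.0472 rad/s
Compute tip speed:
  v_tip = omega * R = 1.0472 * 31.2 = 32.673 m/s
Tip speed ratio:
  TSR = v_tip / v_wind = 32.673 / 9.1 = 3.590

3.590


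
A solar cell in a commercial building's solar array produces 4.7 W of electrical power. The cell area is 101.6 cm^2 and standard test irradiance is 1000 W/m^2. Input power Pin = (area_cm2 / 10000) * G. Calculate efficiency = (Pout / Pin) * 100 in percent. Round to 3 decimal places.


First compute the input power:
  Pin = area_cm2 / 10000 * G = 101.6 / 10000 * 1000 = 10.16 W
Then compute efficiency:
  Efficiency = (Pout / Pin) * 100 = (4.7 / 10.16) * 100
  Efficiency = 46.260%

46.260


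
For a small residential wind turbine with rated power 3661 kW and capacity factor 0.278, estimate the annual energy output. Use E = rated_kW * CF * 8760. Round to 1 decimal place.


Annual energy = rated_kW * capacity_factor * hours_per_year
Given: P_rated = 3661 kW, CF = 0.278, hours = 8760
E = 3661 * 0.278 * 8760
E = 8915560.1 kWh

8915560.1


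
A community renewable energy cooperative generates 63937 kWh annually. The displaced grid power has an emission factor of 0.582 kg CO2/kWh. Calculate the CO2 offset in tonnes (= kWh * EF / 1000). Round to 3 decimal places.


CO2 offset in kg = generation * emission_factor
CO2 offset = 63937 * 0.582 = 37211.33 kg
Convert to tonnes:
  CO2 offset = 37211.33 / 1000 = 37.211 tonnes

37.211


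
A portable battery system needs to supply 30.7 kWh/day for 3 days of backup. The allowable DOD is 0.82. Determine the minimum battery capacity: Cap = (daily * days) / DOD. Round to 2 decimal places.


Total energy needed = daily * days = 30.7 * 3 = 92.1 kWh
Account for depth of discharge:
  Cap = total_energy / DOD = 92.1 / 0.82
  Cap = 112.32 kWh

112.32


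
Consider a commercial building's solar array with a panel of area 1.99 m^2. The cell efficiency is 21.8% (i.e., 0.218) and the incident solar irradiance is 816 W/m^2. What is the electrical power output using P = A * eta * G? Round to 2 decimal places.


Use the solar power formula P = A * eta * G.
Given: A = 1.99 m^2, eta = 0.218, G = 816 W/m^2
P = 1.99 * 0.218 * 816
P = 354.00 W

354.00


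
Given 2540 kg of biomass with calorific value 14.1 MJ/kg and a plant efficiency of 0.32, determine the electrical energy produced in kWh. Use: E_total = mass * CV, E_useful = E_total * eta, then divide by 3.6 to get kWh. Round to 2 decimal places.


Total energy = mass * CV = 2540 * 14.1 = 35814.0 MJ
Useful energy = total * eta = 35814.0 * 0.32 = 11460.48 MJ
Convert to kWh: 11460.48 / 3.6
Useful energy = 3183.47 kWh

3183.47


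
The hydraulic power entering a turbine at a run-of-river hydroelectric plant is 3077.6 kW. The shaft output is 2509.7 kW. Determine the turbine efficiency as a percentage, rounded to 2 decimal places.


Turbine efficiency = (output power / input power) * 100
eta = (2509.7 / 3077.6) * 100
eta = 81.55%

81.55


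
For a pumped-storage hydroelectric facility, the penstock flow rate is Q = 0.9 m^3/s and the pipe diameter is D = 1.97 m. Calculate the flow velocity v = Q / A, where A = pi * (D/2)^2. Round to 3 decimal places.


Compute pipe cross-sectional area:
  A = pi * (D/2)^2 = pi * (1.97/2)^2 = 3.0481 m^2
Calculate velocity:
  v = Q / A = 0.9 / 3.0481
  v = 0.295 m/s

0.295


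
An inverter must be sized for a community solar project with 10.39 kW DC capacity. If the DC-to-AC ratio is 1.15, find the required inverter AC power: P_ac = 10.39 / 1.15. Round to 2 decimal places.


The inverter AC capacity is determined by the DC/AC ratio.
Given: P_dc = 10.39 kW, DC/AC ratio = 1.15
P_ac = P_dc / ratio = 10.39 / 1.15
P_ac = 9.03 kW

9.03


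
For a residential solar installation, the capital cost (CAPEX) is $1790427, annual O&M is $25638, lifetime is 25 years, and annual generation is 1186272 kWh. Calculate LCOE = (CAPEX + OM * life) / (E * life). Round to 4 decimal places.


Total cost = CAPEX + OM * lifetime = 1790427 + 25638 * 25 = 1790427 + 640950 = 2431377
Total generation = annual * lifetime = 1186272 * 25 = 29656800 kWh
LCOE = 2431377 / 29656800
LCOE = 0.0820 $/kWh

0.0820


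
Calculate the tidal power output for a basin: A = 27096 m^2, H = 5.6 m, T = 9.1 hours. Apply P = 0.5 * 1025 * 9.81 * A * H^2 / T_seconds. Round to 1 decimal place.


Convert period to seconds: T = 9.1 * 3600 = 32760.0 s
H^2 = 5.6^2 = 31.36
P = 0.5 * rho * g * A * H^2 / T
P = 0.5 * 1025 * 9.81 * 27096 * 31.36 / 32760.0
P = 130406.8 W

130406.8


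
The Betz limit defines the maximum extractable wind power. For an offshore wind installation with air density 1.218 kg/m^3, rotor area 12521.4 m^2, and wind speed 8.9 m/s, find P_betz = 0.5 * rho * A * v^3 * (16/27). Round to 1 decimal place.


The Betz coefficient Cp_max = 16/27 = 0.5926
v^3 = 8.9^3 = 704.969
P_betz = 0.5 * rho * A * v^3 * Cp_max
P_betz = 0.5 * 1.218 * 12521.4 * 704.969 * 0.5926
P_betz = 3185638.0 W

3185638.0


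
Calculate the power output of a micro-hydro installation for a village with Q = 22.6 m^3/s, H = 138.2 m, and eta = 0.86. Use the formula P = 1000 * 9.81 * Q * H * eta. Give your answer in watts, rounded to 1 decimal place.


Apply the hydropower formula P = rho * g * Q * H * eta
rho * g = 1000 * 9.81 = 9810.0
P = 9810.0 * 22.6 * 138.2 * 0.86
P = 26350201.5 W

26350201.5


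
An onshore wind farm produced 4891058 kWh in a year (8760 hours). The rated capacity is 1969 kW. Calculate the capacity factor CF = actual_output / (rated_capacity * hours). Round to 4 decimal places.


Capacity factor = actual output / maximum possible output
Maximum possible = rated * hours = 1969 * 8760 = 17248440 kWh
CF = 4891058 / 17248440
CF = 0.2836

0.2836


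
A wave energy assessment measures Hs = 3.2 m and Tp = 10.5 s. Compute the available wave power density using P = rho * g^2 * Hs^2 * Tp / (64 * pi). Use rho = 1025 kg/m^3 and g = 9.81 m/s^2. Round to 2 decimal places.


Apply wave power formula:
  g^2 = 9.81^2 = 96.2361
  Hs^2 = 3.2^2 = 10.24
  Numerator = rho * g^2 * Hs^2 * Tp = 1025 * 96.2361 * 10.24 * 10.5 = 10605988.11
  Denominator = 64 * pi = 201.0619
  P = 10605988.11 / 201.0619 = 52749.86 W/m

52749.86


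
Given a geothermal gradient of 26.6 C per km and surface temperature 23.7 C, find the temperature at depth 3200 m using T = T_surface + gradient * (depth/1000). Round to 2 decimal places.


Convert depth to km: 3200 / 1000 = 3.2 km
Temperature increase = gradient * depth_km = 26.6 * 3.2 = 85.12 C
Temperature at depth = T_surface + delta_T = 23.7 + 85.12
T = 108.82 C

108.82


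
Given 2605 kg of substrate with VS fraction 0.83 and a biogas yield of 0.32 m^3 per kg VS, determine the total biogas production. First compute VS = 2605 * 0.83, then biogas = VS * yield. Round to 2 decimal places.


Compute volatile solids:
  VS = mass * VS_fraction = 2605 * 0.83 = 2162.15 kg
Calculate biogas volume:
  Biogas = VS * specific_yield = 2162.15 * 0.32
  Biogas = 691.89 m^3

691.89


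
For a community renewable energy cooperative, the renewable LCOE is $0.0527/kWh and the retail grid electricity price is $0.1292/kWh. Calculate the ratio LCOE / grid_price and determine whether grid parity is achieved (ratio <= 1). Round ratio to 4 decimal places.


Compare LCOE to grid price:
  LCOE = $0.0527/kWh, Grid price = $0.1292/kWh
  Ratio = LCOE / grid_price = 0.0527 / 0.1292 = 0.4079
  Grid parity achieved (ratio <= 1)? yes

0.4079


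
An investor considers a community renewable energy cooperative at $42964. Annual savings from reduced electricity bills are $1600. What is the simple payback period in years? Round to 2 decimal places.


Simple payback period = initial cost / annual savings
Payback = 42964 / 1600
Payback = 26.85 years

26.85


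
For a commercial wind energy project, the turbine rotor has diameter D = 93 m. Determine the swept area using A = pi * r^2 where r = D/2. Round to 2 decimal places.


Compute the rotor radius:
  r = D / 2 = 93 / 2 = 46.5 m
Calculate swept area:
  A = pi * r^2 = pi * 46.5^2
  A = 6792.91 m^2

6792.91


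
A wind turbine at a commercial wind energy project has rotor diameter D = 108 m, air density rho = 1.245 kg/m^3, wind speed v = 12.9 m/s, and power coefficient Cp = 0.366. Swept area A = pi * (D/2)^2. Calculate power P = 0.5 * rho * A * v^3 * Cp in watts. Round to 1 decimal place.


Step 1 -- Compute swept area:
  A = pi * (D/2)^2 = pi * (108/2)^2 = 9160.88 m^2
Step 2 -- Apply wind power equation:
  P = 0.5 * rho * A * v^3 * Cp
  v^3 = 12.9^3 = 2146.689
  P = 0.5 * 1.245 * 9160.88 * 2146.689 * 0.366
  P = 4480505.0 W

4480505.0


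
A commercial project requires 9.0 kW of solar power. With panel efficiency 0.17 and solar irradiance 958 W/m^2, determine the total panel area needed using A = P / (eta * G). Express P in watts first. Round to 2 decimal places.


Convert target power to watts: P = 9.0 * 1000 = 9000.0 W
Compute denominator: eta * G = 0.17 * 958 = 162.86
Required area A = P / (eta * G) = 9000.0 / 162.86
A = 55.26 m^2

55.26


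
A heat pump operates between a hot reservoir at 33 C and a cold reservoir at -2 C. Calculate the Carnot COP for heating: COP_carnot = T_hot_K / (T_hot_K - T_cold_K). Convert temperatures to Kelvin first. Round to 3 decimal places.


Convert to Kelvin:
  T_hot = 33 + 273.15 = 306.15 K
  T_cold = -2 + 273.15 = 271.15 K
Apply Carnot COP formula:
  COP = T_hot_K / (T_hot_K - T_cold_K) = 306.15 / 35.0
  COP = 8.747

8.747


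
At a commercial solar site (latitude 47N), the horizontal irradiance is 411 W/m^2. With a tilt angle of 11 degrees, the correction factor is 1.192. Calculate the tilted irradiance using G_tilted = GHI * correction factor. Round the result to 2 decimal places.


Identify the given values:
  GHI = 411 W/m^2, tilt correction factor = 1.192
Apply the formula G_tilted = GHI * factor:
  G_tilted = 411 * 1.192
  G_tilted = 489.91 W/m^2

489.91


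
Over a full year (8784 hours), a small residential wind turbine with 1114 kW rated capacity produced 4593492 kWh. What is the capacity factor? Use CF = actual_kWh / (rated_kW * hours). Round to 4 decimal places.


Capacity factor = actual output / maximum possible output
Maximum possible = rated * hours = 1114 * 8784 = 9785376 kWh
CF = 4593492 / 9785376
CF = 0.4694

0.4694


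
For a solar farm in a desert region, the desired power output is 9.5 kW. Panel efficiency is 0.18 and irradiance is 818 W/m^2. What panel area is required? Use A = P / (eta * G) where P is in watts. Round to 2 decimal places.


Convert target power to watts: P = 9.5 * 1000 = 9500.0 W
Compute denominator: eta * G = 0.18 * 818 = 147.24
Required area A = P / (eta * G) = 9500.0 / 147.24
A = 64.52 m^2

64.52


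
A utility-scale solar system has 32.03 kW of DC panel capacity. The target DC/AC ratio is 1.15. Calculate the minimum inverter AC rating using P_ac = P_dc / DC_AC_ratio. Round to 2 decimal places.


The inverter AC capacity is determined by the DC/AC ratio.
Given: P_dc = 32.03 kW, DC/AC ratio = 1.15
P_ac = P_dc / ratio = 32.03 / 1.15
P_ac = 27.85 kW

27.85


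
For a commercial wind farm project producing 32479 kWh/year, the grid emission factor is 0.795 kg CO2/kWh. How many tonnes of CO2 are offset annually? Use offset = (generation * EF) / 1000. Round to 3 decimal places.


CO2 offset in kg = generation * emission_factor
CO2 offset = 32479 * 0.795 = 25820.81 kg
Convert to tonnes:
  CO2 offset = 25820.81 / 1000 = 25.821 tonnes

25.821


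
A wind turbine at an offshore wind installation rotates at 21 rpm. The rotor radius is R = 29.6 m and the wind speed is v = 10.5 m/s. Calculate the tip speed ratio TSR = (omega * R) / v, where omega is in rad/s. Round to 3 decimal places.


Convert rotational speed to rad/s:
  omega = 21 * 2 * pi / 60 = 2.1991 rad/s
Compute tip speed:
  v_tip = omega * R = 2.1991 * 29.6 = 65.094 m/s
Tip speed ratio:
  TSR = v_tip / v_wind = 65.094 / 10.5 = 6.199

6.199


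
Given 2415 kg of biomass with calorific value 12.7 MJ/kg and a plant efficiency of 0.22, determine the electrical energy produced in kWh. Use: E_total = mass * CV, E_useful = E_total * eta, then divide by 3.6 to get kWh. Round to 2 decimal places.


Total energy = mass * CV = 2415 * 12.7 = 30670.5 MJ
Useful energy = total * eta = 30670.5 * 0.22 = 6747.51 MJ
Convert to kWh: 6747.51 / 3.6
Useful energy = 1874.31 kWh

1874.31


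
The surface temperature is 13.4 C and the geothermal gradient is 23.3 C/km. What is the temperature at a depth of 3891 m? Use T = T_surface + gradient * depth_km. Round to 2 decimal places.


Convert depth to km: 3891 / 1000 = 3.891 km
Temperature increase = gradient * depth_km = 23.3 * 3.891 = 90.66 C
Temperature at depth = T_surface + delta_T = 13.4 + 90.66
T = 104.06 C

104.06


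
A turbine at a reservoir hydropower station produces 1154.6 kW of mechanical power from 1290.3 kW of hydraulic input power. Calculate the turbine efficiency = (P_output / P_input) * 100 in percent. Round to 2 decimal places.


Turbine efficiency = (output power / input power) * 100
eta = (1154.6 / 1290.3) * 100
eta = 89.48%

89.48


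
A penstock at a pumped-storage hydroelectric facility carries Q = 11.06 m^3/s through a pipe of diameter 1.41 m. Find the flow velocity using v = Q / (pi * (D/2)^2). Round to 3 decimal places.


Compute pipe cross-sectional area:
  A = pi * (D/2)^2 = pi * (1.41/2)^2 = 1.5615 m^2
Calculate velocity:
  v = Q / A = 11.06 / 1.5615
  v = 7.083 m/s

7.083


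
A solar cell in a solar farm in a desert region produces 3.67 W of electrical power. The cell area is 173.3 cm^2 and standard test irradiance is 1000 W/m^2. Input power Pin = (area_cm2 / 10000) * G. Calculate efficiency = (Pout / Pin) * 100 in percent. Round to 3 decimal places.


First compute the input power:
  Pin = area_cm2 / 10000 * G = 173.3 / 10000 * 1000 = 17.33 W
Then compute efficiency:
  Efficiency = (Pout / Pin) * 100 = (3.67 / 17.33) * 100
  Efficiency = 21.177%

21.177


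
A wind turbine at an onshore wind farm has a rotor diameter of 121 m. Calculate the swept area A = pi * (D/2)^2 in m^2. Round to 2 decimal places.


Compute the rotor radius:
  r = D / 2 = 121 / 2 = 60.5 m
Calculate swept area:
  A = pi * r^2 = pi * 60.5^2
  A = 11499.01 m^2

11499.01


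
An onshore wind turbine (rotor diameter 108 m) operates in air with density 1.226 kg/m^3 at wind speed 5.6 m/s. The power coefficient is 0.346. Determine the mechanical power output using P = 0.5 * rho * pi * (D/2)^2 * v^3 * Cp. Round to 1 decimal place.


Step 1 -- Compute swept area:
  A = pi * (D/2)^2 = pi * (108/2)^2 = 9160.88 m^2
Step 2 -- Apply wind power equation:
  P = 0.5 * rho * A * v^3 * Cp
  v^3 = 5.6^3 = 175.616
  P = 0.5 * 1.226 * 9160.88 * 175.616 * 0.346
  P = 341222.8 W

341222.8


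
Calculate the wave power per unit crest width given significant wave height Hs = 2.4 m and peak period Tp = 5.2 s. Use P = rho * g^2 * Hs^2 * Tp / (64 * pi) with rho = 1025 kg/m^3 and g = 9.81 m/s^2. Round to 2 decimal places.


Apply wave power formula:
  g^2 = 9.81^2 = 96.2361
  Hs^2 = 2.4^2 = 5.76
  Numerator = rho * g^2 * Hs^2 * Tp = 1025 * 96.2361 * 5.76 * 5.2 = 2954525.26
  Denominator = 64 * pi = 201.0619
  P = 2954525.26 / 201.0619 = 14694.60 W/m

14694.60


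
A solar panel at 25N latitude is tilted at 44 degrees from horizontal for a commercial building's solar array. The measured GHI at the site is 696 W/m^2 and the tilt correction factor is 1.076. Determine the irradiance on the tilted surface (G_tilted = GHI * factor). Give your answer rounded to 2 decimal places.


Identify the given values:
  GHI = 696 W/m^2, tilt correction factor = 1.076
Apply the formula G_tilted = GHI * factor:
  G_tilted = 696 * 1.076
  G_tilted = 748.90 W/m^2

748.90


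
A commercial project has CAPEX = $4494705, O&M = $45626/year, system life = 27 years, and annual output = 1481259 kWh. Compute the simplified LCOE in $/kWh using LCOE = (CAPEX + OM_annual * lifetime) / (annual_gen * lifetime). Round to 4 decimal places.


Total cost = CAPEX + OM * lifetime = 4494705 + 45626 * 27 = 4494705 + 1231902 = 5726607
Total generation = annual * lifetime = 1481259 * 27 = 39993993 kWh
LCOE = 5726607 / 39993993
LCOE = 0.1432 $/kWh

0.1432


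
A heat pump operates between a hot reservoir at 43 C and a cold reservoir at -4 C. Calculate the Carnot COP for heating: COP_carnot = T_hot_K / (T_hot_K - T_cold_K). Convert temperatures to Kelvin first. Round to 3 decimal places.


Convert to Kelvin:
  T_hot = 43 + 273.15 = 316.15 K
  T_cold = -4 + 273.15 = 269.15 K
Apply Carnot COP formula:
  COP = T_hot_K / (T_hot_K - T_cold_K) = 316.15 / 47.0
  COP = 6.727

6.727


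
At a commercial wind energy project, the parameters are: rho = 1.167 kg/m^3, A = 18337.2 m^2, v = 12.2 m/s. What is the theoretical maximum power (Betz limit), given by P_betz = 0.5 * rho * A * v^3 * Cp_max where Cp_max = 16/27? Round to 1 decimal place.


The Betz coefficient Cp_max = 16/27 = 0.5926
v^3 = 12.2^3 = 1815.848
P_betz = 0.5 * rho * A * v^3 * Cp_max
P_betz = 0.5 * 1.167 * 18337.2 * 1815.848 * 0.5926
P_betz = 11513559.0 W

11513559.0


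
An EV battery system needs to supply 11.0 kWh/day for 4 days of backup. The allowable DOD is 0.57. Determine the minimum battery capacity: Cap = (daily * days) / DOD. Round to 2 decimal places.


Total energy needed = daily * days = 11.0 * 4 = 44.0 kWh
Account for depth of discharge:
  Cap = total_energy / DOD = 44.0 / 0.57
  Cap = 77.19 kWh

77.19


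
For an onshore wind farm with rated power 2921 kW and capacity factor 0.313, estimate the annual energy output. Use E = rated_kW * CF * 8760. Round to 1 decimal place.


Annual energy = rated_kW * capacity_factor * hours_per_year
Given: P_rated = 2921 kW, CF = 0.313, hours = 8760
E = 2921 * 0.313 * 8760
E = 8009031.5 kWh

8009031.5


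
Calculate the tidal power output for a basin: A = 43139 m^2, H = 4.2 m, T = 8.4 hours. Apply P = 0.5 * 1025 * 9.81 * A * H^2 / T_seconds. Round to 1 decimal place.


Convert period to seconds: T = 8.4 * 3600 = 30240.0 s
H^2 = 4.2^2 = 17.64
P = 0.5 * rho * g * A * H^2 / T
P = 0.5 * 1025 * 9.81 * 43139 * 17.64 / 30240.0
P = 126517.3 W

126517.3


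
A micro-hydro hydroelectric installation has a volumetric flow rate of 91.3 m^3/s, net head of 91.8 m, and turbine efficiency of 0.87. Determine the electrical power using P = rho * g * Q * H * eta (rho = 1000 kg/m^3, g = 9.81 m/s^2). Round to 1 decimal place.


Apply the hydropower formula P = rho * g * Q * H * eta
rho * g = 1000 * 9.81 = 9810.0
P = 9810.0 * 91.3 * 91.8 * 0.87
P = 71532222.5 W

71532222.5


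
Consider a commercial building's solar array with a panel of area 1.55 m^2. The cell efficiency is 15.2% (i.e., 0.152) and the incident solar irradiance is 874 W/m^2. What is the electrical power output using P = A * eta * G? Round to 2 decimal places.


Use the solar power formula P = A * eta * G.
Given: A = 1.55 m^2, eta = 0.152, G = 874 W/m^2
P = 1.55 * 0.152 * 874
P = 205.91 W

205.91


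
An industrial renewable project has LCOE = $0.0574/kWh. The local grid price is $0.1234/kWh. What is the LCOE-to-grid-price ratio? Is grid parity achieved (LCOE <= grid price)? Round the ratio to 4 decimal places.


Compare LCOE to grid price:
  LCOE = $0.0574/kWh, Grid price = $0.1234/kWh
  Ratio = LCOE / grid_price = 0.0574 / 0.1234 = 0.4652
  Grid parity achieved (ratio <= 1)? yes

0.4652


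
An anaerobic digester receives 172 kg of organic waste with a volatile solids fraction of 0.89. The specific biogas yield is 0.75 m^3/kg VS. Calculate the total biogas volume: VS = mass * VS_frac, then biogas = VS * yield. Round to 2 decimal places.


Compute volatile solids:
  VS = mass * VS_fraction = 172 * 0.89 = 153.08 kg
Calculate biogas volume:
  Biogas = VS * specific_yield = 153.08 * 0.75
  Biogas = 114.81 m^3

114.81


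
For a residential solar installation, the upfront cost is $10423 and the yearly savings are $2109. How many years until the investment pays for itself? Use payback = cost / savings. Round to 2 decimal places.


Simple payback period = initial cost / annual savings
Payback = 10423 / 2109
Payback = 4.94 years

4.94


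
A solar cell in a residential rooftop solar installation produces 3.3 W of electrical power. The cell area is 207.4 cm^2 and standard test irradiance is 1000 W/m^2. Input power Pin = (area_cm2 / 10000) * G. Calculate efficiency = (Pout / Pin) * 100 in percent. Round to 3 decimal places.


First compute the input power:
  Pin = area_cm2 / 10000 * G = 207.4 / 10000 * 1000 = 20.74 W
Then compute efficiency:
  Efficiency = (Pout / Pin) * 100 = (3.3 / 20.74) * 100
  Efficiency = 15.911%

15.911


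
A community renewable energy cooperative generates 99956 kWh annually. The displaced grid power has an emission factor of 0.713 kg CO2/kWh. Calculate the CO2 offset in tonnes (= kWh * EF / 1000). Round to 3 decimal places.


CO2 offset in kg = generation * emission_factor
CO2 offset = 99956 * 0.713 = 71268.63 kg
Convert to tonnes:
  CO2 offset = 71268.63 / 1000 = 71.269 tonnes

71.269


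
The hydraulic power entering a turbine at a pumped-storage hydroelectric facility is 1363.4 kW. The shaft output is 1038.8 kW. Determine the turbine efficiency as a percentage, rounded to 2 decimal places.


Turbine efficiency = (output power / input power) * 100
eta = (1038.8 / 1363.4) * 100
eta = 76.19%

76.19


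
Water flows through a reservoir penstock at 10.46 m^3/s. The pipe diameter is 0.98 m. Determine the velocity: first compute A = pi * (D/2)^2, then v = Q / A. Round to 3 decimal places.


Compute pipe cross-sectional area:
  A = pi * (D/2)^2 = pi * (0.98/2)^2 = 0.7543 m^2
Calculate velocity:
  v = Q / A = 10.46 / 0.7543
  v = 13.867 m/s

13.867


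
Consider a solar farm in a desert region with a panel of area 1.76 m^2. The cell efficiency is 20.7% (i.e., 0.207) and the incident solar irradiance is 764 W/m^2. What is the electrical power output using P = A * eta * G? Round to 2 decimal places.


Use the solar power formula P = A * eta * G.
Given: A = 1.76 m^2, eta = 0.207, G = 764 W/m^2
P = 1.76 * 0.207 * 764
P = 278.34 W

278.34


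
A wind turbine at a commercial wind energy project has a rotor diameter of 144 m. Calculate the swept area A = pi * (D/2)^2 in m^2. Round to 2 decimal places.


Compute the rotor radius:
  r = D / 2 = 144 / 2 = 72.0 m
Calculate swept area:
  A = pi * r^2 = pi * 72.0^2
  A = 16286.02 m^2

16286.02


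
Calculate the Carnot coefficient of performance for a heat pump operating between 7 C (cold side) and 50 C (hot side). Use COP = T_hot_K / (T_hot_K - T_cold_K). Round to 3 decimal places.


Convert to Kelvin:
  T_hot = 50 + 273.15 = 323.15 K
  T_cold = 7 + 273.15 = 280.15 K
Apply Carnot COP formula:
  COP = T_hot_K / (T_hot_K - T_cold_K) = 323.15 / 43.0
  COP = 7.515

7.515


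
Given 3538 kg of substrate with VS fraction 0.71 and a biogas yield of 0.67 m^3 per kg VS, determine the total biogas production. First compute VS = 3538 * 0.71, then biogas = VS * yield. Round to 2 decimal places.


Compute volatile solids:
  VS = mass * VS_fraction = 3538 * 0.71 = 2511.98 kg
Calculate biogas volume:
  Biogas = VS * specific_yield = 2511.98 * 0.67
  Biogas = 1683.03 m^3

1683.03


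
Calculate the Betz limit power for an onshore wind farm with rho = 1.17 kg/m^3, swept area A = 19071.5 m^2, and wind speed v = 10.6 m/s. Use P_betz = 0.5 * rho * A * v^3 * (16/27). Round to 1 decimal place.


The Betz coefficient Cp_max = 16/27 = 0.5926
v^3 = 10.6^3 = 1191.016
P_betz = 0.5 * rho * A * v^3 * Cp_max
P_betz = 0.5 * 1.17 * 19071.5 * 1191.016 * 0.5926
P_betz = 7874346.7 W

7874346.7


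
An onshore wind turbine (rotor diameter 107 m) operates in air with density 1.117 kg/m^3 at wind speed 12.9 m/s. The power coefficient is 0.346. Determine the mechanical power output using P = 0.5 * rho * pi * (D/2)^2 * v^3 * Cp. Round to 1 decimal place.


Step 1 -- Compute swept area:
  A = pi * (D/2)^2 = pi * (107/2)^2 = 8992.02 m^2
Step 2 -- Apply wind power equation:
  P = 0.5 * rho * A * v^3 * Cp
  v^3 = 12.9^3 = 2146.689
  P = 0.5 * 1.117 * 8992.02 * 2146.689 * 0.346
  P = 3730146.1 W

3730146.1


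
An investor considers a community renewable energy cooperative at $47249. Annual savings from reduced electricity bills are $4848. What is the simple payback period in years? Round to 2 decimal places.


Simple payback period = initial cost / annual savings
Payback = 47249 / 4848
Payback = 9.75 years

9.75


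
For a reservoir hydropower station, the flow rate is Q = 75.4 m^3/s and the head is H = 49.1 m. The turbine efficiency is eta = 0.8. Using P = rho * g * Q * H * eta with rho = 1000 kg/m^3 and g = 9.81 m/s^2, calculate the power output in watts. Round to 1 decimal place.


Apply the hydropower formula P = rho * g * Q * H * eta
rho * g = 1000 * 9.81 = 9810.0
P = 9810.0 * 75.4 * 49.1 * 0.8
P = 29054394.7 W

29054394.7


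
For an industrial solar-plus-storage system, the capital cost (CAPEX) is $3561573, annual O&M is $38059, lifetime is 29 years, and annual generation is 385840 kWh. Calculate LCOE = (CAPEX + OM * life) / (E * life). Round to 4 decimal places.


Total cost = CAPEX + OM * lifetime = 3561573 + 38059 * 29 = 3561573 + 1103711 = 4665284
Total generation = annual * lifetime = 385840 * 29 = 11189360 kWh
LCOE = 4665284 / 11189360
LCOE = 0.4169 $/kWh

0.4169


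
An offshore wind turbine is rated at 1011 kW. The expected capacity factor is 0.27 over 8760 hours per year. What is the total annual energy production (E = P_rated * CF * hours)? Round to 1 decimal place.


Annual energy = rated_kW * capacity_factor * hours_per_year
Given: P_rated = 1011 kW, CF = 0.27, hours = 8760
E = 1011 * 0.27 * 8760
E = 2391217.2 kWh

2391217.2


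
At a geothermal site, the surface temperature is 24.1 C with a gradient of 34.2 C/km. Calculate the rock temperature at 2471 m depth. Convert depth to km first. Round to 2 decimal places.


Convert depth to km: 2471 / 1000 = 2.471 km
Temperature increase = gradient * depth_km = 34.2 * 2.471 = 84.51 C
Temperature at depth = T_surface + delta_T = 24.1 + 84.51
T = 108.61 C

108.61


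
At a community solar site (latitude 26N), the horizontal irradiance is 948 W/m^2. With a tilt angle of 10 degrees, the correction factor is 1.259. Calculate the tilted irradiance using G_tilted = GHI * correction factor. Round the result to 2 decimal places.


Identify the given values:
  GHI = 948 W/m^2, tilt correction factor = 1.259
Apply the formula G_tilted = GHI * factor:
  G_tilted = 948 * 1.259
  G_tilted = 1193.53 W/m^2

1193.53


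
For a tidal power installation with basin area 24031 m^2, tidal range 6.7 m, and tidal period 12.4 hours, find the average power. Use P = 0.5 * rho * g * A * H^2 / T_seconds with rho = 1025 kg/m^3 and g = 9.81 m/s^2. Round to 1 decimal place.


Convert period to seconds: T = 12.4 * 3600 = 44640.0 s
H^2 = 6.7^2 = 44.89
P = 0.5 * rho * g * A * H^2 / T
P = 0.5 * 1025 * 9.81 * 24031 * 44.89 / 44640.0
P = 121495.5 W

121495.5


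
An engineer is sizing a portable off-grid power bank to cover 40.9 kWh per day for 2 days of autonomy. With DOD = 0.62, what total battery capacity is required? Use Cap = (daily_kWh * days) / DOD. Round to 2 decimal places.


Total energy needed = daily * days = 40.9 * 2 = 81.8 kWh
Account for depth of discharge:
  Cap = total_energy / DOD = 81.8 / 0.62
  Cap = 131.94 kWh

131.94


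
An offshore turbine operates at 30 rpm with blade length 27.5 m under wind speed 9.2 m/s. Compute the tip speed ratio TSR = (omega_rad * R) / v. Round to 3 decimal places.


Convert rotational speed to rad/s:
  omega = 30 * 2 * pi / 60 = 3.1416 rad/s
Compute tip speed:
  v_tip = omega * R = 3.1416 * 27.5 = 86.394 m/s
Tip speed ratio:
  TSR = v_tip / v_wind = 86.394 / 9.2 = 9.391

9.391


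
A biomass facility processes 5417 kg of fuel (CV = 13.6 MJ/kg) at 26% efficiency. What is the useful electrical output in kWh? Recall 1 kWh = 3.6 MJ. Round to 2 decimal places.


Total energy = mass * CV = 5417 * 13.6 = 73671.2 MJ
Useful energy = total * eta = 73671.2 * 0.26 = 19154.51 MJ
Convert to kWh: 19154.51 / 3.6
Useful energy = 5320.70 kWh

5320.70


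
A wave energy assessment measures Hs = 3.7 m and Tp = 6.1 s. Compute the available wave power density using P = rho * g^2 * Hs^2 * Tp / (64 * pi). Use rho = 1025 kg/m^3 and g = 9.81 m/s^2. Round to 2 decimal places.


Apply wave power formula:
  g^2 = 9.81^2 = 96.2361
  Hs^2 = 3.7^2 = 13.69
  Numerator = rho * g^2 * Hs^2 * Tp = 1025 * 96.2361 * 13.69 * 6.1 = 8237494.99
  Denominator = 64 * pi = 201.0619
  P = 8237494.99 / 201.0619 = 40969.94 W/m

40969.94


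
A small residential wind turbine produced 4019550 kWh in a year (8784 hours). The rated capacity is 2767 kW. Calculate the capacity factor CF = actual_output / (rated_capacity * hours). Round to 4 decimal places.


Capacity factor = actual output / maximum possible output
Maximum possible = rated * hours = 2767 * 8784 = 24305328 kWh
CF = 4019550 / 24305328
CF = 0.1654

0.1654


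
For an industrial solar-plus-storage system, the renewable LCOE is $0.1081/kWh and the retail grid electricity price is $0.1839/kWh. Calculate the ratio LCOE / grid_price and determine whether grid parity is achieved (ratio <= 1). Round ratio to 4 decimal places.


Compare LCOE to grid price:
  LCOE = $0.1081/kWh, Grid price = $0.1839/kWh
  Ratio = LCOE / grid_price = 0.1081 / 0.1839 = 0.5878
  Grid parity achieved (ratio <= 1)? yes

0.5878


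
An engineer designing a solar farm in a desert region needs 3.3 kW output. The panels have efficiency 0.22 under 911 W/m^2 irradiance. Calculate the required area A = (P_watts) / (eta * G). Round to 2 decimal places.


Convert target power to watts: P = 3.3 * 1000 = 3300.0 W
Compute denominator: eta * G = 0.22 * 911 = 200.42
Required area A = P / (eta * G) = 3300.0 / 200.42
A = 16.47 m^2

16.47


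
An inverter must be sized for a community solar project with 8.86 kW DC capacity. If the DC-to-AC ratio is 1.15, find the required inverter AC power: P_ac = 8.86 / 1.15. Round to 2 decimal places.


The inverter AC capacity is determined by the DC/AC ratio.
Given: P_dc = 8.86 kW, DC/AC ratio = 1.15
P_ac = P_dc / ratio = 8.86 / 1.15
P_ac = 7.70 kW

7.70


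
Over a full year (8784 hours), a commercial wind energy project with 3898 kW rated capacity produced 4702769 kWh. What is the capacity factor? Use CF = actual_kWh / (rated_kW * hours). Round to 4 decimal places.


Capacity factor = actual output / maximum possible output
Maximum possible = rated * hours = 3898 * 8784 = 34240032 kWh
CF = 4702769 / 34240032
CF = 0.1373

0.1373


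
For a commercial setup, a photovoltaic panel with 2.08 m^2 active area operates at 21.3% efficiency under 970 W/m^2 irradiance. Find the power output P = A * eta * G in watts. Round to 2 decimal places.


Use the solar power formula P = A * eta * G.
Given: A = 2.08 m^2, eta = 0.213, G = 970 W/m^2
P = 2.08 * 0.213 * 970
P = 429.75 W

429.75


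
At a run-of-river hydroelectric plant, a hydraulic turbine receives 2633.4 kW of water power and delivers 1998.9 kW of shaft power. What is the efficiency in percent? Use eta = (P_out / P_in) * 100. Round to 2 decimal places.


Turbine efficiency = (output power / input power) * 100
eta = (1998.9 / 2633.4) * 100
eta = 75.91%

75.91


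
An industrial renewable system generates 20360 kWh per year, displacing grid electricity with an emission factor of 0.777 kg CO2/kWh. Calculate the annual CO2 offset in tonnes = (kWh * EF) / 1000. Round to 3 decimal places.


CO2 offset in kg = generation * emission_factor
CO2 offset = 20360 * 0.777 = 15819.72 kg
Convert to tonnes:
  CO2 offset = 15819.72 / 1000 = 15.820 tonnes

15.820


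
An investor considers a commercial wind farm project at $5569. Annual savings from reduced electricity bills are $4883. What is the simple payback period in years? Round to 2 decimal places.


Simple payback period = initial cost / annual savings
Payback = 5569 / 4883
Payback = 1.14 years

1.14


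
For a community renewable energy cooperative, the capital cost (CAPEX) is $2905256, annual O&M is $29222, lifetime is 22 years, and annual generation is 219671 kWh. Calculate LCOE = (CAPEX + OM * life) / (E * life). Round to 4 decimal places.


Total cost = CAPEX + OM * lifetime = 2905256 + 29222 * 22 = 2905256 + 642884 = 3548140
Total generation = annual * lifetime = 219671 * 22 = 4832762 kWh
LCOE = 3548140 / 4832762
LCOE = 0.7342 $/kWh

0.7342


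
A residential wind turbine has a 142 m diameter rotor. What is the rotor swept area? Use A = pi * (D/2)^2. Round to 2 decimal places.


Compute the rotor radius:
  r = D / 2 = 142 / 2 = 71.0 m
Calculate swept area:
  A = pi * r^2 = pi * 71.0^2
  A = 15836.77 m^2

15836.77


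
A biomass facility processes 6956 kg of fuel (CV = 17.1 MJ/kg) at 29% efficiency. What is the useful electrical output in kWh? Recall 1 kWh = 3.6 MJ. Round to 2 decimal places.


Total energy = mass * CV = 6956 * 17.1 = 118947.6 MJ
Useful energy = total * eta = 118947.6 * 0.29 = 34494.8 MJ
Convert to kWh: 34494.8 / 3.6
Useful energy = 9581.89 kWh

9581.89


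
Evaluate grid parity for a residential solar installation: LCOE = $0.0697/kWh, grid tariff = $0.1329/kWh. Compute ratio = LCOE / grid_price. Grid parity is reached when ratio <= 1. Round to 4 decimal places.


Compare LCOE to grid price:
  LCOE = $0.0697/kWh, Grid price = $0.1329/kWh
  Ratio = LCOE / grid_price = 0.0697 / 0.1329 = 0.5245
  Grid parity achieved (ratio <= 1)? yes

0.5245


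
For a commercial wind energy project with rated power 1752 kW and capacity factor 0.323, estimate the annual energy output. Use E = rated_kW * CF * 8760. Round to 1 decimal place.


Annual energy = rated_kW * capacity_factor * hours_per_year
Given: P_rated = 1752 kW, CF = 0.323, hours = 8760
E = 1752 * 0.323 * 8760
E = 4957249.0 kWh

4957249.0


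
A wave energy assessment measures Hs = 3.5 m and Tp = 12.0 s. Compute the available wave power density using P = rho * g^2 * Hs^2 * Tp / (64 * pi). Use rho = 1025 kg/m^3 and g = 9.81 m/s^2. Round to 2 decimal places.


Apply wave power formula:
  g^2 = 9.81^2 = 96.2361
  Hs^2 = 3.5^2 = 12.25
  Numerator = rho * g^2 * Hs^2 * Tp = 1025 * 96.2361 * 12.25 * 12.0 = 14500374.37
  Denominator = 64 * pi = 201.0619
  P = 14500374.37 / 201.0619 = 72118.95 W/m

72118.95


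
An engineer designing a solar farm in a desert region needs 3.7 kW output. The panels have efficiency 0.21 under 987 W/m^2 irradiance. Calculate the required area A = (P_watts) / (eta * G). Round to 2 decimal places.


Convert target power to watts: P = 3.7 * 1000 = 3700.0 W
Compute denominator: eta * G = 0.21 * 987 = 207.27
Required area A = P / (eta * G) = 3700.0 / 207.27
A = 17.85 m^2

17.85


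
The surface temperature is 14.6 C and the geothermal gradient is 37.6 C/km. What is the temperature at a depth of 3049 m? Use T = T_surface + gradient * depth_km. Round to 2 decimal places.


Convert depth to km: 3049 / 1000 = 3.049 km
Temperature increase = gradient * depth_km = 37.6 * 3.049 = 114.64 C
Temperature at depth = T_surface + delta_T = 14.6 + 114.64
T = 129.24 C

129.24


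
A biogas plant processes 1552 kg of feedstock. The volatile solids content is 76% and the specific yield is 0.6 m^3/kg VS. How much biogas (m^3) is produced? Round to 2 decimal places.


Compute volatile solids:
  VS = mass * VS_fraction = 1552 * 0.76 = 1179.52 kg
Calculate biogas volume:
  Biogas = VS * specific_yield = 1179.52 * 0.6
  Biogas = 707.71 m^3

707.71


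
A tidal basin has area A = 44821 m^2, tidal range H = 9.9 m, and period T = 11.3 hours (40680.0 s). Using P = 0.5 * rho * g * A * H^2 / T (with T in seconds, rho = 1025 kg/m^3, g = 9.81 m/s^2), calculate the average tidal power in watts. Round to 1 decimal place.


Convert period to seconds: T = 11.3 * 3600 = 40680.0 s
H^2 = 9.9^2 = 98.01
P = 0.5 * rho * g * A * H^2 / T
P = 0.5 * 1025 * 9.81 * 44821 * 98.01 / 40680.0
P = 542917.5 W

542917.5


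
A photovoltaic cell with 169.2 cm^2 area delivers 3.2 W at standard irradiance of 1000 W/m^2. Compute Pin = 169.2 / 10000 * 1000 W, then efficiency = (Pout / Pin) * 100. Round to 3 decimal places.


First compute the input power:
  Pin = area_cm2 / 10000 * G = 169.2 / 10000 * 1000 = 16.92 W
Then compute efficiency:
  Efficiency = (Pout / Pin) * 100 = (3.2 / 16.92) * 100
  Efficiency = 18.913%

18.913


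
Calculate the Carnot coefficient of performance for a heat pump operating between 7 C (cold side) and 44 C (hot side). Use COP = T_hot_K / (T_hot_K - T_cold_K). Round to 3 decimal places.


Convert to Kelvin:
  T_hot = 44 + 273.15 = 317.15 K
  T_cold = 7 + 273.15 = 280.15 K
Apply Carnot COP formula:
  COP = T_hot_K / (T_hot_K - T_cold_K) = 317.15 / 37.0
  COP = 8.572

8.572


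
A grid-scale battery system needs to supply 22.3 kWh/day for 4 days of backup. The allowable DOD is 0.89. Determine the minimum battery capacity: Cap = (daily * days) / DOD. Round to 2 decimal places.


Total energy needed = daily * days = 22.3 * 4 = 89.2 kWh
Account for depth of discharge:
  Cap = total_energy / DOD = 89.2 / 0.89
  Cap = 100.22 kWh

100.22


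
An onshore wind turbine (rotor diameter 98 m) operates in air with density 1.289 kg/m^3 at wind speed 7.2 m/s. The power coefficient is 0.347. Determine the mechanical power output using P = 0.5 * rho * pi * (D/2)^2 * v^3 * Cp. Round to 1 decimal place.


Step 1 -- Compute swept area:
  A = pi * (D/2)^2 = pi * (98/2)^2 = 7542.96 m^2
Step 2 -- Apply wind power equation:
  P = 0.5 * rho * A * v^3 * Cp
  v^3 = 7.2^3 = 373.248
  P = 0.5 * 1.289 * 7542.96 * 373.248 * 0.347
  P = 629639.4 W

629639.4
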